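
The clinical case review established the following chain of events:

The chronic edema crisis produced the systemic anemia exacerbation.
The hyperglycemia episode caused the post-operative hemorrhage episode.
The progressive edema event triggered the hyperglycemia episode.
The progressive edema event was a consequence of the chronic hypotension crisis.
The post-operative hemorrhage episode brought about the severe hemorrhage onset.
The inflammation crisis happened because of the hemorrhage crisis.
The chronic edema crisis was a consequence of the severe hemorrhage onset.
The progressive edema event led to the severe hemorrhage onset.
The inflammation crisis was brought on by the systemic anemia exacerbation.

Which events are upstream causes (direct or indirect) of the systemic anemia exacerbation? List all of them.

the chronic edema crisis, the chronic hypotension crisis, the hyperglycemia episode, the post-operative hemorrhage episode, the progressive edema event, the severe hemorrhage onset

Immediate cause of the systemic anemia exacerbation: the chronic edema crisis.
Further upstream: the chronic hypotension crisis, the progressive edema event, the hyperglycemia episode, the post-operative hemorrhage episode, the severe hemorrhage onset.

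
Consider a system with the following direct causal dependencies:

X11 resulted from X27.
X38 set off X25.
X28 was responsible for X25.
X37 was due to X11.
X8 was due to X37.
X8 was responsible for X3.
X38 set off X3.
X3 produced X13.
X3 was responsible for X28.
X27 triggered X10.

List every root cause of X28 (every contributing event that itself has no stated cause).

Tracing upstream from X28: X28 ← X3 ← X8 ← X37 ← X11 ← X27.
A separate upstream branch: X28 ← X3 ← X38.
Each of those chain origins has no stated cause.

X27, X38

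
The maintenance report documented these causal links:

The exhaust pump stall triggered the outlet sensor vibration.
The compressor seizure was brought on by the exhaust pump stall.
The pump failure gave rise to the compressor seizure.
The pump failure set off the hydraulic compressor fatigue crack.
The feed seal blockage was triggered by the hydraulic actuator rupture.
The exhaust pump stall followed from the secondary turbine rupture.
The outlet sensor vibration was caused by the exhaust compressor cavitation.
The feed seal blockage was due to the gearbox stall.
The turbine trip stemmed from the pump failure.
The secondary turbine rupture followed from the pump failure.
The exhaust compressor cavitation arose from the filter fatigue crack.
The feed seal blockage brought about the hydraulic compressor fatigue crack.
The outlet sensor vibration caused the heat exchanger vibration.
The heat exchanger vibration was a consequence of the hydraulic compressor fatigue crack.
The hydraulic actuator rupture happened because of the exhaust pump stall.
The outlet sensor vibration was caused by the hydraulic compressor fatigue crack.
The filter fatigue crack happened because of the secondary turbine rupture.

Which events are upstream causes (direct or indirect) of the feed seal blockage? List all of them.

the exhaust pump stall, the gearbox stall, the hydraulic actuator rupture, the pump failure, the secondary turbine rupture

Immediate causes of the feed seal blockage: the hydraulic actuator rupture, the gearbox stall.
Further upstream: the pump failure, the secondary turbine rupture, the exhaust pump stall.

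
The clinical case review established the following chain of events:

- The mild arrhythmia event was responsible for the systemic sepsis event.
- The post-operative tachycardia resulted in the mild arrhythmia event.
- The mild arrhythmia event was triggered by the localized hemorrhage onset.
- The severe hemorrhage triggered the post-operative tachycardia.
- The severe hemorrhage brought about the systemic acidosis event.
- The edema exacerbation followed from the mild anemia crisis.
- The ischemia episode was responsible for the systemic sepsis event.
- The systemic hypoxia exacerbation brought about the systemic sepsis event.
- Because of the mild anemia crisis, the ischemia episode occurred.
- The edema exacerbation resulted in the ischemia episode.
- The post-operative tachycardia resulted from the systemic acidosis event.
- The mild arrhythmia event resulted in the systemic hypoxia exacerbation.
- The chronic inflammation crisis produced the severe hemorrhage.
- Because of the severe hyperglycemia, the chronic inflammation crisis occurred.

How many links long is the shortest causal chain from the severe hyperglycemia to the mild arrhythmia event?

4

Shortest chain: the severe hyperglycemia → the chronic inflammation crisis → the severe hemorrhage → the post-operative tachycardia → the mild arrhythmia event.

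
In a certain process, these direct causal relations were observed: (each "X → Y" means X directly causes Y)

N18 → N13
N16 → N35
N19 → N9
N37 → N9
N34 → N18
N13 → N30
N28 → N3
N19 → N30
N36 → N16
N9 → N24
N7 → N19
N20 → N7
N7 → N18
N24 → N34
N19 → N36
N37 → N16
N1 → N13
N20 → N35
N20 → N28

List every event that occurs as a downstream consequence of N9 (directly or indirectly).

N13, N18, N24, N30, N34

Direct effects: N24.
2 steps out: N34.
3 steps out: N18.
4 steps out: N13.
5 steps out: N30.
Not reachable from it: N20, N28, N3, N37, N7, N19, N36, N16, N1, N35.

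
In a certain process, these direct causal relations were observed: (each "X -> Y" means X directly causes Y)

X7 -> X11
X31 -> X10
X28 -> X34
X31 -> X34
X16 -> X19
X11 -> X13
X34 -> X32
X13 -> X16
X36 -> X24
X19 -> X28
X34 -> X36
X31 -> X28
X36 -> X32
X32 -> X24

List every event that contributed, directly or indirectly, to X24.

X11, X13, X16, X19, X28, X31, X32, X34, X36, X7

Immediate causes of X24: X36, X32.
Further upstream: X31, X7, X11, X13, X16, X19, X28, X34.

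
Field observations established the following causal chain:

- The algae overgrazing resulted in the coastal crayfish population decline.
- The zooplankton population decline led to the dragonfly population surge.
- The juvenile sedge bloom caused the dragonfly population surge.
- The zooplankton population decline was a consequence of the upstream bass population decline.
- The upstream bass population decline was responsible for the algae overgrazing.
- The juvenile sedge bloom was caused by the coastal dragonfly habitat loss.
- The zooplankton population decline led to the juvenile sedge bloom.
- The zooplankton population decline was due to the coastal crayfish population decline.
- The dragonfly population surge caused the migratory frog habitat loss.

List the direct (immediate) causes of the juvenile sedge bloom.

the coastal dragonfly habitat loss, the zooplankton population decline

Upstream contributors include the upstream bass population decline, the algae overgrazing, the coastal crayfish population decline, but only the coastal dragonfly habitat loss, the zooplankton population decline feed directly into the juvenile sedge bloom.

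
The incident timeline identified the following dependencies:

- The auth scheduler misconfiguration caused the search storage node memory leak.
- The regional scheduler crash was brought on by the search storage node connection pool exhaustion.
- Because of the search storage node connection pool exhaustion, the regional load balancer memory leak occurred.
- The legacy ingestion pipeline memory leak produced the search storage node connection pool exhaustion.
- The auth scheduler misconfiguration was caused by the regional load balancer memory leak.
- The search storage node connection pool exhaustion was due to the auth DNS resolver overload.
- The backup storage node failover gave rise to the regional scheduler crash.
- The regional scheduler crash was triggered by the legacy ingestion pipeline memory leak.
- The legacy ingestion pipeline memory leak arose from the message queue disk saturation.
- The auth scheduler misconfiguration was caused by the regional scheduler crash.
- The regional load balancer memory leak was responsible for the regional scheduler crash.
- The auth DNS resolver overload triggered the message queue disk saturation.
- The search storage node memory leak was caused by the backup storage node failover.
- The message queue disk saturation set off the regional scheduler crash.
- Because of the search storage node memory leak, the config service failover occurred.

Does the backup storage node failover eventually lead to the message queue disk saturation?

The backup storage node failover leads to the regional scheduler crash, the auth scheduler misconfiguration, the search storage node memory leak, the config service failover; the message queue disk saturation is not among them.

No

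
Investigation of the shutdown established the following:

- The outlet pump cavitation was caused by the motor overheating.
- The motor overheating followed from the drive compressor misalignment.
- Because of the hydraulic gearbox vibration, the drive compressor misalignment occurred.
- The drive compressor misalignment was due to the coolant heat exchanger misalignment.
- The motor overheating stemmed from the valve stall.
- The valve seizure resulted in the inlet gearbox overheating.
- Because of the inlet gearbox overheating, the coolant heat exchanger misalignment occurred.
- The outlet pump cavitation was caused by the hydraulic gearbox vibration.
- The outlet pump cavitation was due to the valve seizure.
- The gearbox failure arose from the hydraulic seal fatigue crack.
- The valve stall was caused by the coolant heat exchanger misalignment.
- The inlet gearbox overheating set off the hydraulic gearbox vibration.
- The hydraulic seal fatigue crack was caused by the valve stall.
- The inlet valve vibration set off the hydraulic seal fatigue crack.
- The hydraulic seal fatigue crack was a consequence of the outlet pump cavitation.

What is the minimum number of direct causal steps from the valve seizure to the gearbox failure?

3

Shortest chain: the valve seizure → the outlet pump cavitation → the hydraulic seal fatigue crack → the gearbox failure.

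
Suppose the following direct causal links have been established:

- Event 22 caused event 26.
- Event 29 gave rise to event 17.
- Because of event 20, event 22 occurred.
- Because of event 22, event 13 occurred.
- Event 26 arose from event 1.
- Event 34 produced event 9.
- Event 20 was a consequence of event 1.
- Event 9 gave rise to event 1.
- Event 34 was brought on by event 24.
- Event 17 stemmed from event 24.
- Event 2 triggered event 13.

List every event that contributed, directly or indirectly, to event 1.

Immediate cause of event 1: event 9.
Further upstream: event 24, event 34.

event 24, event 34, event 9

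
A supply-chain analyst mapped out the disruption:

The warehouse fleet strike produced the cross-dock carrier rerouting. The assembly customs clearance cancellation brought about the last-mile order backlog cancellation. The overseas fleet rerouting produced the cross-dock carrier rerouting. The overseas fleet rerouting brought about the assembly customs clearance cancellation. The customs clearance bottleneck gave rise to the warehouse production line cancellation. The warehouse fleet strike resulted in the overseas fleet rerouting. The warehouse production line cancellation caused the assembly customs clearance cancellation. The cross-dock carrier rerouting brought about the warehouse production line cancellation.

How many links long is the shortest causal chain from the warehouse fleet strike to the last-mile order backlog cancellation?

3

Shortest chain: the warehouse fleet strike → the overseas fleet rerouting → the assembly customs clearance cancellation → the last-mile order backlog cancellation.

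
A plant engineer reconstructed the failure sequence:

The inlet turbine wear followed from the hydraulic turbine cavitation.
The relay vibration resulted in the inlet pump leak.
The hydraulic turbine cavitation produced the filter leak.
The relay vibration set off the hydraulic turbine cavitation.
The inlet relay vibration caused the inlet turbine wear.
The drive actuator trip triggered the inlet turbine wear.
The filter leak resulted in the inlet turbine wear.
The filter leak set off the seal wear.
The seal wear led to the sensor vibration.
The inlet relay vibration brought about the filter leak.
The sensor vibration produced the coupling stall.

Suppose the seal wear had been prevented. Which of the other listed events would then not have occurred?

Downstream of the seal wear: the sensor vibration, the coupling stall.

the coupling stall, the sensor vibration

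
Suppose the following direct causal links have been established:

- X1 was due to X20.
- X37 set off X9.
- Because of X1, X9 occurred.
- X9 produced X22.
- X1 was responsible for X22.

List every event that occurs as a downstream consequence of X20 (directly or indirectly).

Direct effects: X1.
2 steps out: X9, X22.
Not reachable from it: X37.

X1, X22, X9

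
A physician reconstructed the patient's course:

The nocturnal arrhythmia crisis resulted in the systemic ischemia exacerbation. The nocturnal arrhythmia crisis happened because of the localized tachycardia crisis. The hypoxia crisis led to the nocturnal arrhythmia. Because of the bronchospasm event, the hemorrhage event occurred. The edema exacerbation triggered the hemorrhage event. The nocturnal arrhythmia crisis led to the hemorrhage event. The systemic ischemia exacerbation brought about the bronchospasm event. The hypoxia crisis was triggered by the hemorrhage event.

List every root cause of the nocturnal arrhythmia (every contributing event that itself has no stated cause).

the edema exacerbation, the localized tachycardia crisis

Tracing upstream from the nocturnal arrhythmia: the nocturnal arrhythmia ← the hypoxia crisis ← the hemorrhage event ← the nocturnal arrhythmia crisis ← the localized tachycardia crisis.
A separate upstream branch: the nocturnal arrhythmia ← the hypoxia crisis ← the hemorrhage event ← the edema exacerbation.
Each of those chain origins has no stated cause.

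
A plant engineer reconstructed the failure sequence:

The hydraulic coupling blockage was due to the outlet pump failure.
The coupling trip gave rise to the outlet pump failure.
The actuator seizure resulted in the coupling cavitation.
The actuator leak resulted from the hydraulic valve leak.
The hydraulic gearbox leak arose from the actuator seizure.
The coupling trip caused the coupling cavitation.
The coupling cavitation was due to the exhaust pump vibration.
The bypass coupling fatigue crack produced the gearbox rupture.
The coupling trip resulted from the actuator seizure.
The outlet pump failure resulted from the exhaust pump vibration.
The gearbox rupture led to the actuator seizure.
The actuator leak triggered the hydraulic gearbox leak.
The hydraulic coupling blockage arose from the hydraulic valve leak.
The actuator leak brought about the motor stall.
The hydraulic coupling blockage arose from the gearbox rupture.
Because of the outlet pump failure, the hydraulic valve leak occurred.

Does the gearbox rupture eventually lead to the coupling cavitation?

Yes

There is a causal chain: the gearbox rupture → the actuator seizure → the coupling cavitation.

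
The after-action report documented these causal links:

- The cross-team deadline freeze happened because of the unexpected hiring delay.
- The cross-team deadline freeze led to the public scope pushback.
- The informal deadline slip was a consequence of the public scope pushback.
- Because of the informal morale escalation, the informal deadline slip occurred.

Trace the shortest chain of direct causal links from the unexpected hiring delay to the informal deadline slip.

the unexpected hiring delay → the cross-team deadline freeze → the public scope pushback → the informal deadline slip

the unexpected hiring delay → the cross-team deadline freeze
the cross-team deadline freeze → the public scope pushback
the public scope pushback → the informal deadline slip
Length: 3 steps.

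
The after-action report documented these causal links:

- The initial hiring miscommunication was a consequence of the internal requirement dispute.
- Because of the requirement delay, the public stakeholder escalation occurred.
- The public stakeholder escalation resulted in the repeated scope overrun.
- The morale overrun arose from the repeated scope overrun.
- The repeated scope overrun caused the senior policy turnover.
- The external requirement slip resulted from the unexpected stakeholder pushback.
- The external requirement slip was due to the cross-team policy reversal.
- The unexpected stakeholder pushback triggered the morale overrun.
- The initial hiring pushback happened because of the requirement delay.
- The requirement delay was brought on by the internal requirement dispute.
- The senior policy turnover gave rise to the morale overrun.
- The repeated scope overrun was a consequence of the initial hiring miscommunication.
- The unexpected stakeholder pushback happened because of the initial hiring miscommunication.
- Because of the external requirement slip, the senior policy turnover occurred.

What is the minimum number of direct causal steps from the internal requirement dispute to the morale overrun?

Shortest chain: the internal requirement dispute → the initial hiring miscommunication → the unexpected stakeholder pushback → the morale overrun.

3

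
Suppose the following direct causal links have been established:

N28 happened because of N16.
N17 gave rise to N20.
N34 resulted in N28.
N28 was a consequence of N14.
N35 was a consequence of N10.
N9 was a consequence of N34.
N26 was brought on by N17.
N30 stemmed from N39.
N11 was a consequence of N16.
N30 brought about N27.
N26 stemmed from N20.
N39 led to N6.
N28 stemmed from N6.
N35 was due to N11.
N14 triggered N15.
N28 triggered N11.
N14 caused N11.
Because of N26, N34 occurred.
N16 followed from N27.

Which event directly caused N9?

Upstream contributors include N17, N20, N26, but only N34 feeds directly into N9.

N34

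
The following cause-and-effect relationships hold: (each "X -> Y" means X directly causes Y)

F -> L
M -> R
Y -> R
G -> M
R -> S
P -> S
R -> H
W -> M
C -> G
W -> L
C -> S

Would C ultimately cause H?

Yes

There is a causal chain: C → G → M → R → H.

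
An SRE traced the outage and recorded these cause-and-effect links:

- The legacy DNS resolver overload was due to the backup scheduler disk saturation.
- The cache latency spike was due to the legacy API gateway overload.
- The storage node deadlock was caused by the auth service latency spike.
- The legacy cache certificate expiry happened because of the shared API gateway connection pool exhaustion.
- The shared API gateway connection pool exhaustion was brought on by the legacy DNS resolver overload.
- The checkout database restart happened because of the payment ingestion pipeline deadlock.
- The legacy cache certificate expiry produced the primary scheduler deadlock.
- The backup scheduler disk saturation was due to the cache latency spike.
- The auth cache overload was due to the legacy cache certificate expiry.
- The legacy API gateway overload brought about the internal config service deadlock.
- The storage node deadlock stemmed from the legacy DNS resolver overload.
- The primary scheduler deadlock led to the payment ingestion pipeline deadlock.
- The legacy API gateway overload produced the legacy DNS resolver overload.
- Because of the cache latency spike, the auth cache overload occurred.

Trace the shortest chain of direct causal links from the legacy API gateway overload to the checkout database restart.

the legacy API gateway overload → the legacy DNS resolver overload → the shared API gateway connection pool exhaustion → the legacy cache certificate expiry → the primary scheduler deadlock → the payment ingestion pipeline deadlock → the checkout database restart

the legacy API gateway overload → the legacy DNS resolver overload
the legacy DNS resolver overload → the shared API gateway connection pool exhaustion
the shared API gateway connection pool exhaustion → the legacy cache certificate expiry
the legacy cache certificate expiry → the primary scheduler deadlock
the primary scheduler deadlock → the payment ingestion pipeline deadlock
the payment ingestion pipeline deadlock → the checkout database restart
Length: 6 steps.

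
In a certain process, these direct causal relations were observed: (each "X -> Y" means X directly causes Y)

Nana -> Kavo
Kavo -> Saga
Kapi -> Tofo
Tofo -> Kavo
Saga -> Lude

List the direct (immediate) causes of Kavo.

Upstream contributors include Kapi, but only Nana, Tofo feed directly into Kavo.

Nana, Tofo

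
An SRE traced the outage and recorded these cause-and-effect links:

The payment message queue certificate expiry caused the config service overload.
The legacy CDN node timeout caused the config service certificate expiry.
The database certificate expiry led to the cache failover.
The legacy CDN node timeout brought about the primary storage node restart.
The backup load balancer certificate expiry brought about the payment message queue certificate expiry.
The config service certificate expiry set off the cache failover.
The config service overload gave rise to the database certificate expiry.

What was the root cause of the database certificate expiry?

the backup load balancer certificate expiry

Tracing upstream from the database certificate expiry: the database certificate expiry ← the config service overload ← the payment message queue certificate expiry ← the backup load balancer certificate expiry.
The backup load balancer certificate expiry has no stated cause, so it is the root.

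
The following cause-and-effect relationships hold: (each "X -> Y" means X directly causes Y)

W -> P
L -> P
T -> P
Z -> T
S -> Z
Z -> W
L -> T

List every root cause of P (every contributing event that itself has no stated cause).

L, S

Tracing upstream from P: P ← W ← Z ← S.
A separate upstream branch: P ← L.
Each of those chain origins has no stated cause.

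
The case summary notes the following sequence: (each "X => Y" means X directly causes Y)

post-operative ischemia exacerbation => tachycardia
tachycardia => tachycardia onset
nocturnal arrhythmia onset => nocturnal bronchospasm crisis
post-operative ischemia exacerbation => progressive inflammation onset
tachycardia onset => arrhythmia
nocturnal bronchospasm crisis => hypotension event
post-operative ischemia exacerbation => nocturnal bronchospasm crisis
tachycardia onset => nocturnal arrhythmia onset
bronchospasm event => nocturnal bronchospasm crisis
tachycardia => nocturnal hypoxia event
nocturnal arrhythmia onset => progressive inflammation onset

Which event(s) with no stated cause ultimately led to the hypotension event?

the bronchospasm event, the post-operative ischemia exacerbation

Tracing upstream from the hypotension event: the hypotension event ← the nocturnal bronchospasm crisis ← the post-operative ischemia exacerbation.
A separate upstream branch: the hypotension event ← the nocturnal bronchospasm crisis ← the bronchospasm event.
Each of those chain origins has no stated cause.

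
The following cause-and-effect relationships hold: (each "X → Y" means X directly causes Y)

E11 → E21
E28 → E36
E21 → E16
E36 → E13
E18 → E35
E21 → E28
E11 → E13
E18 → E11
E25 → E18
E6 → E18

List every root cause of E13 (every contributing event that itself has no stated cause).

E25, E6

Tracing upstream from E13: E13 ← E11 ← E18 ← E25.
A separate upstream branch: E13 ← E11 ← E18 ← E6.
Each of those chain origins has no stated cause.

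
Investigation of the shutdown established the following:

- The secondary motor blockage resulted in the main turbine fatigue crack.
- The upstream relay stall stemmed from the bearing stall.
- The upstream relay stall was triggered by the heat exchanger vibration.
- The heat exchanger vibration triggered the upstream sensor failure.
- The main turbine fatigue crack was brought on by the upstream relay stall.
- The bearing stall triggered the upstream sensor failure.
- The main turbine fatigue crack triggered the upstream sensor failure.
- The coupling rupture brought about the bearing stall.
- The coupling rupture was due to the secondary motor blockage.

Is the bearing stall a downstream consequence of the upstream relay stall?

The upstream relay stall leads to the main turbine fatigue crack, the upstream sensor failure; the bearing stall is not among them.

No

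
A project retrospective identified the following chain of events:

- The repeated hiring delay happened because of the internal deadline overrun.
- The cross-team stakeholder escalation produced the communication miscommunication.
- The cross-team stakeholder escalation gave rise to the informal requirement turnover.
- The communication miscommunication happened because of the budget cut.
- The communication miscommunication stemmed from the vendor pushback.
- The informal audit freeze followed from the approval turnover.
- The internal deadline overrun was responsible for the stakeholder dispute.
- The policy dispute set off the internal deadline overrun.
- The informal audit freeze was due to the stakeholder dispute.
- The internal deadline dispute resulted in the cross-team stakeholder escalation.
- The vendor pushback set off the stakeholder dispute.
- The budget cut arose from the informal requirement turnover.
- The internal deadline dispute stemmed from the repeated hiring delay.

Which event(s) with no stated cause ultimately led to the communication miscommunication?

the policy dispute, the vendor pushback

Tracing upstream from the communication miscommunication: the communication miscommunication ← the cross-team stakeholder escalation ← the internal deadline dispute ← the repeated hiring delay ← the internal deadline overrun ← the policy dispute.
A separate upstream branch: the communication miscommunication ← the vendor pushback.
Each of those chain origins has no stated cause.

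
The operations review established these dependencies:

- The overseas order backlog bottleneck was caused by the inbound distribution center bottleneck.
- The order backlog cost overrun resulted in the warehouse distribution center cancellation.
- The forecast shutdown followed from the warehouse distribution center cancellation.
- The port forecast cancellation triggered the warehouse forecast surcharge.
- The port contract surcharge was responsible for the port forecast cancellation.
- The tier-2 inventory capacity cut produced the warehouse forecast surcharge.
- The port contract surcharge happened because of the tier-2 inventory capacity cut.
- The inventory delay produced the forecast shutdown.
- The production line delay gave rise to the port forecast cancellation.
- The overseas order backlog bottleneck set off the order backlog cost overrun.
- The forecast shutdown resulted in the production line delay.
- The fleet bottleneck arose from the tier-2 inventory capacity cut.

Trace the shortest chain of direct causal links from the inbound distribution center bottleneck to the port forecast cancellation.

the inbound distribution center bottleneck → the overseas order backlog bottleneck
the overseas order backlog bottleneck → the order backlog cost overrun
the order backlog cost overrun → the warehouse distribution center cancellation
the warehouse distribution center cancellation → the forecast shutdown
the forecast shutdown → the production line delay
the production line delay → the port forecast cancellation
Length: 6 steps.

the inbound distribution center bottleneck → the overseas order backlog bottleneck → the order backlog cost overrun → the warehouse distribution center cancellation → the forecast shutdown → the production line delay → the port forecast cancellation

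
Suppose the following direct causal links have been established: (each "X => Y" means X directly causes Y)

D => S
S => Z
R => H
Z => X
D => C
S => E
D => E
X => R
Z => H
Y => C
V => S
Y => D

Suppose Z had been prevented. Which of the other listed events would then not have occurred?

Downstream of Z: X, R, H.

H, R, X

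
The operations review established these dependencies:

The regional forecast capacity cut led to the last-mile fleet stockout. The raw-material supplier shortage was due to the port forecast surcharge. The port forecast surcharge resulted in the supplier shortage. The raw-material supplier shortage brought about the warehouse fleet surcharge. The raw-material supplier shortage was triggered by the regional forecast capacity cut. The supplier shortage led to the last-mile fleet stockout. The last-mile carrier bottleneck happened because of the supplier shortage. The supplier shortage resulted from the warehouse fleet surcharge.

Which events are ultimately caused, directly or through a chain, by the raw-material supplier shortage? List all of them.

the last-mile carrier bottleneck, the last-mile fleet stockout, the supplier shortage, the warehouse fleet surcharge

Direct effects: the warehouse fleet surcharge.
2 steps out: the supplier shortage.
3 steps out: the last-mile carrier bottleneck, the last-mile fleet stockout.
Not reachable from it: the regional forecast capacity cut, the port forecast surcharge.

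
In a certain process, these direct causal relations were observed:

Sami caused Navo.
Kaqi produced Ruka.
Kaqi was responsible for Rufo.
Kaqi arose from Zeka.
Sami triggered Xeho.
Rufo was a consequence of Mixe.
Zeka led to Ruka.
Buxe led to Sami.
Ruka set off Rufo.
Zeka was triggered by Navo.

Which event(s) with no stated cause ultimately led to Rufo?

Buxe, Mixe

Tracing upstream from Rufo: Rufo ← Kaqi ← Zeka ← Navo ← Sami ← Buxe.
A separate upstream branch: Rufo ← Mixe.
Each of those chain origins has no stated cause.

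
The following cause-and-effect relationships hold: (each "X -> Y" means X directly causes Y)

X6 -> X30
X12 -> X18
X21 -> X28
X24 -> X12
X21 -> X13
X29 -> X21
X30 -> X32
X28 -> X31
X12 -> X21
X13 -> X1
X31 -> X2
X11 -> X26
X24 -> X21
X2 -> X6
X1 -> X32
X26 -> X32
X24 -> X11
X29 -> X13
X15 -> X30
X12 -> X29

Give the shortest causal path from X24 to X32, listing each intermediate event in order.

X24 → X11
X11 → X26
X26 → X32
Length: 3 steps.

X24 → X11 → X26 → X32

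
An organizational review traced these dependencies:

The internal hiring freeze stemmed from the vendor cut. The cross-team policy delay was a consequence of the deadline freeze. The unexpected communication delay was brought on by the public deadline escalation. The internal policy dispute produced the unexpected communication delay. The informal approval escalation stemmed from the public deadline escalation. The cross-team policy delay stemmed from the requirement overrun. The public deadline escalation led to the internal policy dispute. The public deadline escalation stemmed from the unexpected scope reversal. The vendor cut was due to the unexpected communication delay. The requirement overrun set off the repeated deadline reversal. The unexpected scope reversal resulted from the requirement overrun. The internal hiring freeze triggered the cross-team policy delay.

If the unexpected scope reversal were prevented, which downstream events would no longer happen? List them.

Downstream of the unexpected scope reversal: the public deadline escalation, the internal policy dispute, the unexpected communication delay, the vendor cut, the informal approval escalation, the internal hiring freeze, the cross-team policy delay.
Of those, still caused via another path: the cross-team policy delay.
The remainder have no surviving cause.

the informal approval escalation, the internal hiring freeze, the internal policy dispute, the public deadline escalation, the unexpected communication delay, the vendor cut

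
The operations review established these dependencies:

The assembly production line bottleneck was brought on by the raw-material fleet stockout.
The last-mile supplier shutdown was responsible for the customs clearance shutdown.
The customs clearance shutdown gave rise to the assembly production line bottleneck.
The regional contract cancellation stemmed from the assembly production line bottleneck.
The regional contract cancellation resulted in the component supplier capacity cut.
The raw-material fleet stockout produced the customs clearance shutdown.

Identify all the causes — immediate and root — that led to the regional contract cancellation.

Immediate cause of the regional contract cancellation: the assembly production line bottleneck.
Further upstream: the raw-material fleet stockout, the customs clearance shutdown, the last-mile supplier shutdown.

the assembly production line bottleneck, the customs clearance shutdown, the last-mile supplier shutdown, the raw-material fleet stockout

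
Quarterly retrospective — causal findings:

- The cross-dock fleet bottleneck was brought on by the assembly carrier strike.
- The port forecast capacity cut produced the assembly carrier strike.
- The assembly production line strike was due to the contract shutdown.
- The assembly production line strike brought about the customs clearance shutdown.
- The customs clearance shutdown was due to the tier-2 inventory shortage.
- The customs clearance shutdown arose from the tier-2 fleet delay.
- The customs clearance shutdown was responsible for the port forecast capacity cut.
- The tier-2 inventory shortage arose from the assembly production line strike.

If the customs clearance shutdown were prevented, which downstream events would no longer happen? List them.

the assembly carrier strike, the cross-dock fleet bottleneck, the port forecast capacity cut

Downstream of the customs clearance shutdown: the port forecast capacity cut, the assembly carrier strike, the cross-dock fleet bottleneck.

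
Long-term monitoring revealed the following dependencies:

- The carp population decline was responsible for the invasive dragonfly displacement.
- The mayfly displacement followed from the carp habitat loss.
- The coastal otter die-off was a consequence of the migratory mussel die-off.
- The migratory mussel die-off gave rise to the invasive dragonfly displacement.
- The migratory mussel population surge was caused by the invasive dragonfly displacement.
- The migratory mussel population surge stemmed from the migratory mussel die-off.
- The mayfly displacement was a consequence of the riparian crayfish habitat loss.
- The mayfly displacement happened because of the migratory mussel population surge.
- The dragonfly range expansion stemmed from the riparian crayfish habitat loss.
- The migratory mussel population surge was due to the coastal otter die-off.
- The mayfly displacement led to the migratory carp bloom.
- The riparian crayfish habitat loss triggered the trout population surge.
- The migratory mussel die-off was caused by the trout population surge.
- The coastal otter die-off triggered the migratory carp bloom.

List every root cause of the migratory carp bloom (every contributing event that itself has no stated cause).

Tracing upstream from the migratory carp bloom: the migratory carp bloom ← the mayfly displacement ← the riparian crayfish habitat loss.
A separate upstream branch: the migratory carp bloom ← the mayfly displacement ← the migratory mussel population surge ← the invasive dragonfly displacement ← the carp population decline.
A separate upstream branch: the migratory carp bloom ← the mayfly displacement ← the carp habitat loss.
Each of those chain origins has no stated cause.

the carp habitat loss, the carp population decline, the riparian crayfish habitat loss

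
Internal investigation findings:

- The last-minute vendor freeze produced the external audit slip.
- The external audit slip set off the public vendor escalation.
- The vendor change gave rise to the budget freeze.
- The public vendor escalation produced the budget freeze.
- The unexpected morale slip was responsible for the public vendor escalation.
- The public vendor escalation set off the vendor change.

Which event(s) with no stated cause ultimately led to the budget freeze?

Tracing upstream from the budget freeze: the budget freeze ← the public vendor escalation ← the external audit slip ← the last-minute vendor freeze.
A separate upstream branch: the budget freeze ← the public vendor escalation ← the unexpected morale slip.
Each of those chain origins has no stated cause.

the last-minute vendor freeze, the unexpected morale slip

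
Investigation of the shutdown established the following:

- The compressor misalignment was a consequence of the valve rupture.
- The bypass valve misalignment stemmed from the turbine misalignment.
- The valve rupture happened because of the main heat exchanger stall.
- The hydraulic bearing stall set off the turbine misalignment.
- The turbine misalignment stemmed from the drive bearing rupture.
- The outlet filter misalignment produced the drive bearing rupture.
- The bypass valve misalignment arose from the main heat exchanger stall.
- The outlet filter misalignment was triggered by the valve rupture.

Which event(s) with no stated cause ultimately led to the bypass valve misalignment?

Tracing upstream from the bypass valve misalignment: the bypass valve misalignment ← the main heat exchanger stall.
A separate upstream branch: the bypass valve misalignment ← the turbine misalignment ← the hydraulic bearing stall.
Each of those chain origins has no stated cause.

the hydraulic bearing stall, the main heat exchanger stall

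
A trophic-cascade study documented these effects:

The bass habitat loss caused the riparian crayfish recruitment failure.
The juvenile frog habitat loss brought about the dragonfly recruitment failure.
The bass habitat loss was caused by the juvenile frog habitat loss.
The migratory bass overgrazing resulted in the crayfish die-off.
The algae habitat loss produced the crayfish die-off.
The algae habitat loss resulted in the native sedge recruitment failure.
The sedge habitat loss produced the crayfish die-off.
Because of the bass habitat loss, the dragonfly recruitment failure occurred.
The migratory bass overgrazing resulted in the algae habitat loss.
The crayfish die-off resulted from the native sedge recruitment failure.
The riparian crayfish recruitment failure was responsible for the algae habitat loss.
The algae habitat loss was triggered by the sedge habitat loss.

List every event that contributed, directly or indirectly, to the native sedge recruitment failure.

the algae habitat loss, the bass habitat loss, the juvenile frog habitat loss, the migratory bass overgrazing, the riparian crayfish recruitment failure, the sedge habitat loss

Immediate cause of the native sedge recruitment failure: the algae habitat loss.
Further upstream: the juvenile frog habitat loss, the bass habitat loss, the riparian crayfish recruitment failure, the migratory bass overgrazing, the sedge habitat loss.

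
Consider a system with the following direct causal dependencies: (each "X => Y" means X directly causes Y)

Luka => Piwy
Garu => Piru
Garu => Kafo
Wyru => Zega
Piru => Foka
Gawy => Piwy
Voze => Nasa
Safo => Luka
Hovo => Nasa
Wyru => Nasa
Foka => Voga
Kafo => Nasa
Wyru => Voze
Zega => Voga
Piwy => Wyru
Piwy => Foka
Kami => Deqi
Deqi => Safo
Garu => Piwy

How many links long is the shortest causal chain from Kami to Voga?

Shortest chain: Kami → Deqi → Safo → Luka → Piwy → Foka → Voga.

6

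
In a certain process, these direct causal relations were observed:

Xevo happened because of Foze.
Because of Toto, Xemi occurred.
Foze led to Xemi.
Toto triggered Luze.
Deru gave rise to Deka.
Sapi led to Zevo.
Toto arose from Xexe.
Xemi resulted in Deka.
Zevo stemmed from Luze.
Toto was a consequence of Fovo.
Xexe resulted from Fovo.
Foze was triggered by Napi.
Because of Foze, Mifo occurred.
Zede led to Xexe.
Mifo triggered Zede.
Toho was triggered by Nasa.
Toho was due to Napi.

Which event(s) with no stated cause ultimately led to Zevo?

Fovo, Napi, Sapi

Tracing upstream from Zevo: Zevo ← Luze ← Toto ← Xexe ← Zede ← Mifo ← Foze ← Napi.
A separate upstream branch: Zevo ← Luze ← Toto ← Fovo.
A separate upstream branch: Zevo ← Sapi.
Each of those chain origins has no stated cause.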